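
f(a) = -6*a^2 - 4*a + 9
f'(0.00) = -4.00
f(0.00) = 9.00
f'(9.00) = -112.00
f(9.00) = -513.00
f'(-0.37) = 0.44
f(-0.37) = 9.66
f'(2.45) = -33.40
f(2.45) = -36.82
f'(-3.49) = 37.88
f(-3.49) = -50.12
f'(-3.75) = 41.00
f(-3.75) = -60.38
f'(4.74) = -60.88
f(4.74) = -144.77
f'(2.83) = -37.96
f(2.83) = -50.37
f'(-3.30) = 35.60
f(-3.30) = -43.14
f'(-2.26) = 23.12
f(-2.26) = -12.61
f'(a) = -12*a - 4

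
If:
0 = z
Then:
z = 0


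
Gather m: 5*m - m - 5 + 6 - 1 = 4*m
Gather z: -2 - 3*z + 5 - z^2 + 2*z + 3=-z^2 - z + 6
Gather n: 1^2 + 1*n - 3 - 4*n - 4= -3*n - 6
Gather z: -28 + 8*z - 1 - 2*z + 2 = 6*z - 27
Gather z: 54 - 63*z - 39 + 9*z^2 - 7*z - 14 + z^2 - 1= 10*z^2 - 70*z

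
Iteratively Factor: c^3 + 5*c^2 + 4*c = (c + 4)*(c^2 + c) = (c + 1)*(c + 4)*(c)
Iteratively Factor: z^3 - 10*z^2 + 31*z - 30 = (z - 3)*(z^2 - 7*z + 10) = (z - 5)*(z - 3)*(z - 2)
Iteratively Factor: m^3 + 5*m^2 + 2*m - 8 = (m - 1)*(m^2 + 6*m + 8) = (m - 1)*(m + 4)*(m + 2)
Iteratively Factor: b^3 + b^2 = (b)*(b^2 + b) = b^2*(b + 1)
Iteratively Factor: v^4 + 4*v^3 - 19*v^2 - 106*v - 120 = (v + 3)*(v^3 + v^2 - 22*v - 40) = (v - 5)*(v + 3)*(v^2 + 6*v + 8) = (v - 5)*(v + 3)*(v + 4)*(v + 2)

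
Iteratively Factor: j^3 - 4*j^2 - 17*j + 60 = (j - 3)*(j^2 - j - 20) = (j - 3)*(j + 4)*(j - 5)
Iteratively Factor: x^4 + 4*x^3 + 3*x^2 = (x)*(x^3 + 4*x^2 + 3*x) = x*(x + 1)*(x^2 + 3*x) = x^2*(x + 1)*(x + 3)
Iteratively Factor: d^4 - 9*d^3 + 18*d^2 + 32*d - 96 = (d + 2)*(d^3 - 11*d^2 + 40*d - 48) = (d - 4)*(d + 2)*(d^2 - 7*d + 12) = (d - 4)^2*(d + 2)*(d - 3)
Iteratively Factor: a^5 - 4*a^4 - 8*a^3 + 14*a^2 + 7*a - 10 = (a + 1)*(a^4 - 5*a^3 - 3*a^2 + 17*a - 10) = (a - 1)*(a + 1)*(a^3 - 4*a^2 - 7*a + 10) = (a - 1)^2*(a + 1)*(a^2 - 3*a - 10) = (a - 5)*(a - 1)^2*(a + 1)*(a + 2)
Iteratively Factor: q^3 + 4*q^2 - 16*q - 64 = (q + 4)*(q^2 - 16) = (q + 4)^2*(q - 4)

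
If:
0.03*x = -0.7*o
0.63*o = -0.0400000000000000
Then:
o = -0.06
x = 1.48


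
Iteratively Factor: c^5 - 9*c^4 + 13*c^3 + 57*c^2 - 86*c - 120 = (c + 1)*(c^4 - 10*c^3 + 23*c^2 + 34*c - 120) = (c + 1)*(c + 2)*(c^3 - 12*c^2 + 47*c - 60) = (c - 3)*(c + 1)*(c + 2)*(c^2 - 9*c + 20) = (c - 4)*(c - 3)*(c + 1)*(c + 2)*(c - 5)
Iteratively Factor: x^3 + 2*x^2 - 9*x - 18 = (x + 3)*(x^2 - x - 6) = (x + 2)*(x + 3)*(x - 3)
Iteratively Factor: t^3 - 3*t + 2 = (t - 1)*(t^2 + t - 2) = (t - 1)^2*(t + 2)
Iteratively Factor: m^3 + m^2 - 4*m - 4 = (m + 1)*(m^2 - 4) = (m + 1)*(m + 2)*(m - 2)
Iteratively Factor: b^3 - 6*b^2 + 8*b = (b - 2)*(b^2 - 4*b) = b*(b - 2)*(b - 4)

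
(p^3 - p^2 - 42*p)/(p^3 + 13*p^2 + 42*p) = (p - 7)/(p + 7)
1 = 1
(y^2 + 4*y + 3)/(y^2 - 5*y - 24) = (y + 1)/(y - 8)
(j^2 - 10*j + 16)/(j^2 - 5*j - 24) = (j - 2)/(j + 3)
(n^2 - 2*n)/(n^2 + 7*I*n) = (n - 2)/(n + 7*I)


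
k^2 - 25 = (k - 5)*(k + 5)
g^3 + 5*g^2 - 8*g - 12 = (g - 2)*(g + 1)*(g + 6)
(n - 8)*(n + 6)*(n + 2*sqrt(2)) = n^3 - 2*n^2 + 2*sqrt(2)*n^2 - 48*n - 4*sqrt(2)*n - 96*sqrt(2)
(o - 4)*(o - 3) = o^2 - 7*o + 12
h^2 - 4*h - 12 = (h - 6)*(h + 2)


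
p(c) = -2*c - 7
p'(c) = -2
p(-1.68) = -3.64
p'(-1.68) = -2.00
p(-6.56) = 6.12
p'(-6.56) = -2.00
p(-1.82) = -3.36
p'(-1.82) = -2.00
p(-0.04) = -6.92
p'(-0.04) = -2.00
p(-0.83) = -5.34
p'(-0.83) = -2.00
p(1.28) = -9.56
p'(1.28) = -2.00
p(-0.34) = -6.32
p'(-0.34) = -2.00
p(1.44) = -9.88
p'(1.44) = -2.00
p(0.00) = -7.00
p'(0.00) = -2.00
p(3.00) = -13.00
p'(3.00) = -2.00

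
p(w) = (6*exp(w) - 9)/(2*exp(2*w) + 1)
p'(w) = -4*(6*exp(w) - 9)*exp(2*w)/(2*exp(2*w) + 1)^2 + 6*exp(w)/(2*exp(2*w) + 1)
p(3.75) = 0.07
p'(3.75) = -0.07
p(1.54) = 0.43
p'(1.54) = -0.21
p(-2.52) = -8.41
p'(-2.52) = 0.69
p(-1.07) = -5.62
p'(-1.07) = 3.81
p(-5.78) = -8.98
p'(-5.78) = 0.02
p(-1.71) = -7.43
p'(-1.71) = 1.93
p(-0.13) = -1.47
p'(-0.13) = 3.85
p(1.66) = 0.40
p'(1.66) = -0.23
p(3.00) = 0.14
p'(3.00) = -0.13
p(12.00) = 0.00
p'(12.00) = 0.00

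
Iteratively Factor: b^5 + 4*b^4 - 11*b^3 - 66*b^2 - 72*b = (b)*(b^4 + 4*b^3 - 11*b^2 - 66*b - 72) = b*(b + 2)*(b^3 + 2*b^2 - 15*b - 36) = b*(b - 4)*(b + 2)*(b^2 + 6*b + 9) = b*(b - 4)*(b + 2)*(b + 3)*(b + 3)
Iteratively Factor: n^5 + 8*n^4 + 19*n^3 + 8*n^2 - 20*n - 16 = (n - 1)*(n^4 + 9*n^3 + 28*n^2 + 36*n + 16) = (n - 1)*(n + 4)*(n^3 + 5*n^2 + 8*n + 4) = (n - 1)*(n + 1)*(n + 4)*(n^2 + 4*n + 4) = (n - 1)*(n + 1)*(n + 2)*(n + 4)*(n + 2)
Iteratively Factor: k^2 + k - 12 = (k - 3)*(k + 4)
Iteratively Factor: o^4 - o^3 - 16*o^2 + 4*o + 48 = (o - 4)*(o^3 + 3*o^2 - 4*o - 12) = (o - 4)*(o + 2)*(o^2 + o - 6) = (o - 4)*(o + 2)*(o + 3)*(o - 2)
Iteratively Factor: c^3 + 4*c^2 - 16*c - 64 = (c - 4)*(c^2 + 8*c + 16) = (c - 4)*(c + 4)*(c + 4)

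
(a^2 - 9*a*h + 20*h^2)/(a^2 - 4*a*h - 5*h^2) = (a - 4*h)/(a + h)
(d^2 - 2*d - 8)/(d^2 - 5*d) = (d^2 - 2*d - 8)/(d*(d - 5))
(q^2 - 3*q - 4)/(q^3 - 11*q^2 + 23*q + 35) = (q - 4)/(q^2 - 12*q + 35)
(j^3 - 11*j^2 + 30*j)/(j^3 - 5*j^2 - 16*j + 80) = j*(j - 6)/(j^2 - 16)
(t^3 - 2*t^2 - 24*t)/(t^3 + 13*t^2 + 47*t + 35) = t*(t^2 - 2*t - 24)/(t^3 + 13*t^2 + 47*t + 35)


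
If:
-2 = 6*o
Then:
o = -1/3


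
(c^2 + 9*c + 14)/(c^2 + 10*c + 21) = (c + 2)/(c + 3)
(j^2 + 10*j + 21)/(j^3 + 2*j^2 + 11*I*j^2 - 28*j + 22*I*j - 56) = (j^2 + 10*j + 21)/(j^3 + j^2*(2 + 11*I) + j*(-28 + 22*I) - 56)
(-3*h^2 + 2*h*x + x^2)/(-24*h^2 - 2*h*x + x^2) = (3*h^2 - 2*h*x - x^2)/(24*h^2 + 2*h*x - x^2)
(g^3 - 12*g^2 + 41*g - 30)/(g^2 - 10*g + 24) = (g^2 - 6*g + 5)/(g - 4)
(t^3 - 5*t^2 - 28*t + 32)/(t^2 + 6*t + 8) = (t^2 - 9*t + 8)/(t + 2)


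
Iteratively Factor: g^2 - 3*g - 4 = (g + 1)*(g - 4)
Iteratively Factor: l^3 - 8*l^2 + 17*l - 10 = (l - 2)*(l^2 - 6*l + 5) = (l - 2)*(l - 1)*(l - 5)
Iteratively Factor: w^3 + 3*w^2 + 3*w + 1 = (w + 1)*(w^2 + 2*w + 1) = (w + 1)^2*(w + 1)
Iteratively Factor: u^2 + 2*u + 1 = (u + 1)*(u + 1)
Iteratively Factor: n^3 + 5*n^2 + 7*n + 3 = (n + 1)*(n^2 + 4*n + 3) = (n + 1)*(n + 3)*(n + 1)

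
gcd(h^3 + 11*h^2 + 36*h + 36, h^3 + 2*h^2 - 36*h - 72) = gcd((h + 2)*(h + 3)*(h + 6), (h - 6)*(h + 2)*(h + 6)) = h^2 + 8*h + 12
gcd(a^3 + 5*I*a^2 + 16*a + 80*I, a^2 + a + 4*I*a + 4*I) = a + 4*I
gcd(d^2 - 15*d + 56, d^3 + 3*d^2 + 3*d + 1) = 1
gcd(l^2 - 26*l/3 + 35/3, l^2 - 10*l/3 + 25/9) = l - 5/3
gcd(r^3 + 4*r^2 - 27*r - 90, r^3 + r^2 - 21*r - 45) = r^2 - 2*r - 15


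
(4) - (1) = 3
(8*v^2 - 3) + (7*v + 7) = 8*v^2 + 7*v + 4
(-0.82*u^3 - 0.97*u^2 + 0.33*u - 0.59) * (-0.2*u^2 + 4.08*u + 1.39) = 0.164*u^5 - 3.1516*u^4 - 5.1634*u^3 + 0.1161*u^2 - 1.9485*u - 0.8201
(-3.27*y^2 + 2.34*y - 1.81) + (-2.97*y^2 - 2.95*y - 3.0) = -6.24*y^2 - 0.61*y - 4.81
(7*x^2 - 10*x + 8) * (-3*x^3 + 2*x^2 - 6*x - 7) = -21*x^5 + 44*x^4 - 86*x^3 + 27*x^2 + 22*x - 56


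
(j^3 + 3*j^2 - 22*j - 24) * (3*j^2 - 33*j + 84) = 3*j^5 - 24*j^4 - 81*j^3 + 906*j^2 - 1056*j - 2016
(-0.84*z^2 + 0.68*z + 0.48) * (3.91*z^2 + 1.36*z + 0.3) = -3.2844*z^4 + 1.5164*z^3 + 2.5496*z^2 + 0.8568*z + 0.144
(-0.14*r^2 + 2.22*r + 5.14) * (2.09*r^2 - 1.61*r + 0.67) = -0.2926*r^4 + 4.8652*r^3 + 7.0746*r^2 - 6.788*r + 3.4438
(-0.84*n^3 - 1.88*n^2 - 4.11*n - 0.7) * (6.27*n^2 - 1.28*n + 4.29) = -5.2668*n^5 - 10.7124*n^4 - 26.9669*n^3 - 7.1934*n^2 - 16.7359*n - 3.003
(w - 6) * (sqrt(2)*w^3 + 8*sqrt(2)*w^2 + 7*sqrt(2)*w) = sqrt(2)*w^4 + 2*sqrt(2)*w^3 - 41*sqrt(2)*w^2 - 42*sqrt(2)*w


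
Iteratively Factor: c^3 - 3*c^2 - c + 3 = (c + 1)*(c^2 - 4*c + 3) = (c - 1)*(c + 1)*(c - 3)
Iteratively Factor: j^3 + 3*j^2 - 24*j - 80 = (j + 4)*(j^2 - j - 20) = (j - 5)*(j + 4)*(j + 4)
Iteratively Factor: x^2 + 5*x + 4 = (x + 1)*(x + 4)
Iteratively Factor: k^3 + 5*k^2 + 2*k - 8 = (k + 4)*(k^2 + k - 2) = (k + 2)*(k + 4)*(k - 1)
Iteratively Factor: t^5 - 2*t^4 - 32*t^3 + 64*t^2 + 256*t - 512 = (t - 4)*(t^4 + 2*t^3 - 24*t^2 - 32*t + 128) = (t - 4)*(t - 2)*(t^3 + 4*t^2 - 16*t - 64) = (t - 4)*(t - 2)*(t + 4)*(t^2 - 16) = (t - 4)*(t - 2)*(t + 4)^2*(t - 4)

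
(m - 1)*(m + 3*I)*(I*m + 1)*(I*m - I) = -m^4 + 2*m^3 - 2*I*m^3 - 4*m^2 + 4*I*m^2 + 6*m - 2*I*m - 3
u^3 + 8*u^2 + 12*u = u*(u + 2)*(u + 6)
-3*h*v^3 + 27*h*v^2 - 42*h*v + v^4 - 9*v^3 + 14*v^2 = v*(-3*h + v)*(v - 7)*(v - 2)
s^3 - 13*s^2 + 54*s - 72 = (s - 6)*(s - 4)*(s - 3)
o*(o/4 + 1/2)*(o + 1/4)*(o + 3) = o^4/4 + 21*o^3/16 + 29*o^2/16 + 3*o/8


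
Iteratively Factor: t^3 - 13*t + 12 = (t - 1)*(t^2 + t - 12) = (t - 1)*(t + 4)*(t - 3)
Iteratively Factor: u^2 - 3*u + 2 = (u - 1)*(u - 2)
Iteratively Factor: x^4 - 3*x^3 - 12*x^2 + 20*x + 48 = (x + 2)*(x^3 - 5*x^2 - 2*x + 24) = (x - 3)*(x + 2)*(x^2 - 2*x - 8) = (x - 4)*(x - 3)*(x + 2)*(x + 2)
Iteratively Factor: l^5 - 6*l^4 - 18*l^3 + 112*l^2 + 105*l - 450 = (l + 3)*(l^4 - 9*l^3 + 9*l^2 + 85*l - 150) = (l + 3)^2*(l^3 - 12*l^2 + 45*l - 50) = (l - 5)*(l + 3)^2*(l^2 - 7*l + 10) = (l - 5)^2*(l + 3)^2*(l - 2)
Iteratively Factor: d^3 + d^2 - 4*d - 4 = (d + 2)*(d^2 - d - 2) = (d - 2)*(d + 2)*(d + 1)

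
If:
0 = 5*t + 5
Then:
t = -1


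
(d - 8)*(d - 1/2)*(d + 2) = d^3 - 13*d^2/2 - 13*d + 8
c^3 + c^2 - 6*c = c*(c - 2)*(c + 3)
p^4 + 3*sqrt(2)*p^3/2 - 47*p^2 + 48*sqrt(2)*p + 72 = (p - 3*sqrt(2))*(p - 2*sqrt(2))*(p + sqrt(2)/2)*(p + 6*sqrt(2))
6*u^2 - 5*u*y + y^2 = (-3*u + y)*(-2*u + y)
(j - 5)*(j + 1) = j^2 - 4*j - 5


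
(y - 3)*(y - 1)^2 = y^3 - 5*y^2 + 7*y - 3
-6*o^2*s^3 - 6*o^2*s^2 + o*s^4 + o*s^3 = s^2*(-6*o + s)*(o*s + o)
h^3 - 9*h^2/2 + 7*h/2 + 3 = (h - 3)*(h - 2)*(h + 1/2)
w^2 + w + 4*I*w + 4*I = (w + 1)*(w + 4*I)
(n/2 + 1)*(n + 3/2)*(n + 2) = n^3/2 + 11*n^2/4 + 5*n + 3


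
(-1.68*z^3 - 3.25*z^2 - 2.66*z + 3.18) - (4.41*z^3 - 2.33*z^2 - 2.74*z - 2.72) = -6.09*z^3 - 0.92*z^2 + 0.0800000000000001*z + 5.9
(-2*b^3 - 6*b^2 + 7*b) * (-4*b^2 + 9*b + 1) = 8*b^5 + 6*b^4 - 84*b^3 + 57*b^2 + 7*b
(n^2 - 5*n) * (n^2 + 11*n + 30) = n^4 + 6*n^3 - 25*n^2 - 150*n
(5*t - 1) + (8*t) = 13*t - 1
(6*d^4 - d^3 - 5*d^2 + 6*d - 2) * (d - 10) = 6*d^5 - 61*d^4 + 5*d^3 + 56*d^2 - 62*d + 20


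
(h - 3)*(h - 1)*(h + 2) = h^3 - 2*h^2 - 5*h + 6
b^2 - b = b*(b - 1)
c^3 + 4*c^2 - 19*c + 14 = (c - 2)*(c - 1)*(c + 7)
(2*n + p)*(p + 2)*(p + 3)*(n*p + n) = 2*n^2*p^3 + 12*n^2*p^2 + 22*n^2*p + 12*n^2 + n*p^4 + 6*n*p^3 + 11*n*p^2 + 6*n*p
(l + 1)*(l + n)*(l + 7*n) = l^3 + 8*l^2*n + l^2 + 7*l*n^2 + 8*l*n + 7*n^2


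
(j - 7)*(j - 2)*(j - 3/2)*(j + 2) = j^4 - 17*j^3/2 + 13*j^2/2 + 34*j - 42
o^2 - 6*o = o*(o - 6)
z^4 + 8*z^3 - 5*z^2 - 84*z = z*(z - 3)*(z + 4)*(z + 7)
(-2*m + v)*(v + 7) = -2*m*v - 14*m + v^2 + 7*v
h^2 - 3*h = h*(h - 3)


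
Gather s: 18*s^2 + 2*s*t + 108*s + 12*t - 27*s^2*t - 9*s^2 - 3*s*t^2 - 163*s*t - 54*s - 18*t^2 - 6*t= s^2*(9 - 27*t) + s*(-3*t^2 - 161*t + 54) - 18*t^2 + 6*t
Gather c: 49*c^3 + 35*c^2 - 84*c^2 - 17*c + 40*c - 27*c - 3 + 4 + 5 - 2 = 49*c^3 - 49*c^2 - 4*c + 4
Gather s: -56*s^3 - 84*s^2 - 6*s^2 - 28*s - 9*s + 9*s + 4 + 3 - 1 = -56*s^3 - 90*s^2 - 28*s + 6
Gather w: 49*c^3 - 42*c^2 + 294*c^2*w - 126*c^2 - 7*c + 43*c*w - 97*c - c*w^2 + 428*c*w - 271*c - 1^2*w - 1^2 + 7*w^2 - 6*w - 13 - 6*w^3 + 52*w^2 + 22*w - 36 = 49*c^3 - 168*c^2 - 375*c - 6*w^3 + w^2*(59 - c) + w*(294*c^2 + 471*c + 15) - 50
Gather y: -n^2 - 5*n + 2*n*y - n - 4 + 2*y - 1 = -n^2 - 6*n + y*(2*n + 2) - 5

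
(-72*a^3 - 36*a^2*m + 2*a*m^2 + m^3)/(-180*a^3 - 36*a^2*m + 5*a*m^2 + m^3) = (2*a + m)/(5*a + m)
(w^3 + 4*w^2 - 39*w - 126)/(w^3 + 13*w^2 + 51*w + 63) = (w - 6)/(w + 3)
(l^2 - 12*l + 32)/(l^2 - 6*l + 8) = (l - 8)/(l - 2)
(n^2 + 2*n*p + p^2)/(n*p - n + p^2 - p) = (n + p)/(p - 1)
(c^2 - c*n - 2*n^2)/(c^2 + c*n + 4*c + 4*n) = (c - 2*n)/(c + 4)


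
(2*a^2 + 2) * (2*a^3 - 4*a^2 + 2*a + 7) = 4*a^5 - 8*a^4 + 8*a^3 + 6*a^2 + 4*a + 14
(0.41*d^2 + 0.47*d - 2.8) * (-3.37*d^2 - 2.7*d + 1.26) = -1.3817*d^4 - 2.6909*d^3 + 8.6836*d^2 + 8.1522*d - 3.528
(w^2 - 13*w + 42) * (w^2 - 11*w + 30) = w^4 - 24*w^3 + 215*w^2 - 852*w + 1260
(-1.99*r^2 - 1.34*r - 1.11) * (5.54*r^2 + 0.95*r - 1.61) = -11.0246*r^4 - 9.3141*r^3 - 4.2185*r^2 + 1.1029*r + 1.7871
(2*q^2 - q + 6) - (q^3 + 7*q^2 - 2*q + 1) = -q^3 - 5*q^2 + q + 5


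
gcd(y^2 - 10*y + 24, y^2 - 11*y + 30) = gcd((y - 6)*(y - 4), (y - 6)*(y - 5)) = y - 6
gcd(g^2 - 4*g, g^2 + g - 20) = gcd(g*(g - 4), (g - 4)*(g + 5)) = g - 4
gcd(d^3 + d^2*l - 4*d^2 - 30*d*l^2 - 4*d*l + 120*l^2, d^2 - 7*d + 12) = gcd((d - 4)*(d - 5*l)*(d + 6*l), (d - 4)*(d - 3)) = d - 4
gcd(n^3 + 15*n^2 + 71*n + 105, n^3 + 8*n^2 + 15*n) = n^2 + 8*n + 15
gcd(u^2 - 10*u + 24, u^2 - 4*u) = u - 4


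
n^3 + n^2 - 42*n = n*(n - 6)*(n + 7)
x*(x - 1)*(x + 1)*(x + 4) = x^4 + 4*x^3 - x^2 - 4*x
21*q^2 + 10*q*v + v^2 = (3*q + v)*(7*q + v)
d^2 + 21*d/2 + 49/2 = (d + 7/2)*(d + 7)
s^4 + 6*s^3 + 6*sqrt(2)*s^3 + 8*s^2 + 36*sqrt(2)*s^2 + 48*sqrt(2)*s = s*(s + 2)*(s + 4)*(s + 6*sqrt(2))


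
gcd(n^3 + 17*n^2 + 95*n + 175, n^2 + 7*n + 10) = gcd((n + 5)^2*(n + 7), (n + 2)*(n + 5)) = n + 5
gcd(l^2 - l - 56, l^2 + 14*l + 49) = l + 7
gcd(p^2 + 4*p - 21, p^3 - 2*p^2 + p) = 1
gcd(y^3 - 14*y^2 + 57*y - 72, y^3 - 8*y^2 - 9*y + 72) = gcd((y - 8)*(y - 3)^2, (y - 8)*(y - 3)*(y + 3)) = y^2 - 11*y + 24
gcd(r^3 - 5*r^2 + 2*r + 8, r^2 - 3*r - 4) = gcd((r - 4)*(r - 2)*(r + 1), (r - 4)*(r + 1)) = r^2 - 3*r - 4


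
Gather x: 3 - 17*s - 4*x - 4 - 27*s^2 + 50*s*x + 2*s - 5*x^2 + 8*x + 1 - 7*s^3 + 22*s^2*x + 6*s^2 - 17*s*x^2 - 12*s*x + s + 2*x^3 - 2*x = -7*s^3 - 21*s^2 - 14*s + 2*x^3 + x^2*(-17*s - 5) + x*(22*s^2 + 38*s + 2)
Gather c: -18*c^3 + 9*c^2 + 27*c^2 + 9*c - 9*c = -18*c^3 + 36*c^2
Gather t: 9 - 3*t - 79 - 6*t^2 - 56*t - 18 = -6*t^2 - 59*t - 88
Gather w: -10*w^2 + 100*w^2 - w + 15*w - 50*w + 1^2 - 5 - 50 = 90*w^2 - 36*w - 54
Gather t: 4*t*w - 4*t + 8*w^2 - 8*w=t*(4*w - 4) + 8*w^2 - 8*w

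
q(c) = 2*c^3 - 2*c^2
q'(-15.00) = 1410.00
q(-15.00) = -7200.00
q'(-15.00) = 1410.00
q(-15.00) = -7200.00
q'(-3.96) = 109.93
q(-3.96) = -155.56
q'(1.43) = 6.55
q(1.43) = 1.76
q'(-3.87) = 105.34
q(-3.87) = -145.88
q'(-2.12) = 35.45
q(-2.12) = -28.05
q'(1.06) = 2.50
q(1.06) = 0.13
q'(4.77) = 117.44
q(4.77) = 171.56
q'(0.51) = -0.48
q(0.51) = -0.25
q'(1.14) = 3.24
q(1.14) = 0.36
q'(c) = 6*c^2 - 4*c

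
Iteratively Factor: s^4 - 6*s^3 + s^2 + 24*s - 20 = (s - 5)*(s^3 - s^2 - 4*s + 4) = (s - 5)*(s - 2)*(s^2 + s - 2) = (s - 5)*(s - 2)*(s + 2)*(s - 1)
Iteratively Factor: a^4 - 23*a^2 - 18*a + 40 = (a + 4)*(a^3 - 4*a^2 - 7*a + 10) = (a - 1)*(a + 4)*(a^2 - 3*a - 10) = (a - 5)*(a - 1)*(a + 4)*(a + 2)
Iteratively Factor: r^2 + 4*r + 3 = (r + 1)*(r + 3)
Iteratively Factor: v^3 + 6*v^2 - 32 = (v + 4)*(v^2 + 2*v - 8) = (v + 4)^2*(v - 2)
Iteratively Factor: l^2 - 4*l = (l)*(l - 4)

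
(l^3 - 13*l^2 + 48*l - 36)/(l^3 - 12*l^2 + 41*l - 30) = (l - 6)/(l - 5)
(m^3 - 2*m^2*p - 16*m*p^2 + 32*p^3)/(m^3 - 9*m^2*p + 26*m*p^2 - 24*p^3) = (-m - 4*p)/(-m + 3*p)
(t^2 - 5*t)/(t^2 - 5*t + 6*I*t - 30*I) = t/(t + 6*I)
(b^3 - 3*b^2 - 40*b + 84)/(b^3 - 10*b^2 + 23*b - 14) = (b + 6)/(b - 1)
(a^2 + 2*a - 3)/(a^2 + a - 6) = (a - 1)/(a - 2)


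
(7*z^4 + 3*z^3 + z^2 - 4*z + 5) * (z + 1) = 7*z^5 + 10*z^4 + 4*z^3 - 3*z^2 + z + 5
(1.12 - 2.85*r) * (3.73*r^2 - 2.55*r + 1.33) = -10.6305*r^3 + 11.4451*r^2 - 6.6465*r + 1.4896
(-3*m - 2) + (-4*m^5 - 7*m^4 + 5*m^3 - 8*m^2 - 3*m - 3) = -4*m^5 - 7*m^4 + 5*m^3 - 8*m^2 - 6*m - 5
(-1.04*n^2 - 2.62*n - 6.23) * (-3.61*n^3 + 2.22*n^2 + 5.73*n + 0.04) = 3.7544*n^5 + 7.1494*n^4 + 10.7147*n^3 - 28.8848*n^2 - 35.8027*n - 0.2492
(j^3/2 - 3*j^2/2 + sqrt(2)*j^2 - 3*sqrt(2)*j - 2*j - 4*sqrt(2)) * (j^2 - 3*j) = j^5/2 - 3*j^4 + sqrt(2)*j^4 - 6*sqrt(2)*j^3 + 5*j^3/2 + 6*j^2 + 5*sqrt(2)*j^2 + 12*sqrt(2)*j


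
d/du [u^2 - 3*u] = 2*u - 3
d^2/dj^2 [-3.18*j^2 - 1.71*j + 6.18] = -6.36000000000000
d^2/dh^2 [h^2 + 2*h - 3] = 2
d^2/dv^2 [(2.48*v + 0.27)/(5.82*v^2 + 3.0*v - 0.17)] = ((2.48*v + 0.27)*(11.64*v + 3.0)*(23.28*v + 6.0) - (86.6016*v + 18.0228)*(5.82*v^2 + 3.0*v - 0.17))/(5.82*v^2 + 3.0*v - 0.17)^3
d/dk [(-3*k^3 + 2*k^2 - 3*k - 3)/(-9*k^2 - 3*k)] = (9*k^4 + 6*k^3 - 11*k^2 - 18*k - 3)/(3*k^2*(9*k^2 + 6*k + 1))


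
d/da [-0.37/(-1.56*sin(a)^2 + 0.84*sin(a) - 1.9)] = (0.3108 - 1.1544*sin(a))*cos(a)/(1.56*sin(a)^2 - 0.84*sin(a) + 1.9)^2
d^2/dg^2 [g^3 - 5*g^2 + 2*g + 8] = 6*g - 10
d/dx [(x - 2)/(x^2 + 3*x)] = (-x^2 + 4*x + 6)/(x^2*(x^2 + 6*x + 9))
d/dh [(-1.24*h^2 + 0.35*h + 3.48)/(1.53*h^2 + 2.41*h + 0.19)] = (-3.5239*h^2 - 11.12*h - 8.3203)/(2.3409*h^4 + 7.3746*h^3 + 6.3895*h^2 + 0.9158*h + 0.0361)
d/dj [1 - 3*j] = -3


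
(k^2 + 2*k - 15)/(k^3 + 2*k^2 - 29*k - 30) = (k^2 + 2*k - 15)/(k^3 + 2*k^2 - 29*k - 30)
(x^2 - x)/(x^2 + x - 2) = x/(x + 2)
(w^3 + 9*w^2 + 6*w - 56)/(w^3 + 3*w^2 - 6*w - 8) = (w + 7)/(w + 1)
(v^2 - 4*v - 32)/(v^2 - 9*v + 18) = (v^2 - 4*v - 32)/(v^2 - 9*v + 18)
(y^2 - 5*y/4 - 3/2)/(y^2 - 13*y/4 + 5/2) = (4*y + 3)/(4*y - 5)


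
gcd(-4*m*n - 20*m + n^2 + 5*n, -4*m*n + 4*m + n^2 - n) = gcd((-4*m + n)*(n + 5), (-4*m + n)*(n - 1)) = 4*m - n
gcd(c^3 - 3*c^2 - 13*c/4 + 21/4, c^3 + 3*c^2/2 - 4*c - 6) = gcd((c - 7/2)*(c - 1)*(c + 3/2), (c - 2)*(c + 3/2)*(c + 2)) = c + 3/2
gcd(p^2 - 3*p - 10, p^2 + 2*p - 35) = p - 5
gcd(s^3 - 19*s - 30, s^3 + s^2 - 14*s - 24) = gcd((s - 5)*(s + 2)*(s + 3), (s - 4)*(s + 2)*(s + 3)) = s^2 + 5*s + 6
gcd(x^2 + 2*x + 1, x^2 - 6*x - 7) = x + 1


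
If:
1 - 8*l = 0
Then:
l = 1/8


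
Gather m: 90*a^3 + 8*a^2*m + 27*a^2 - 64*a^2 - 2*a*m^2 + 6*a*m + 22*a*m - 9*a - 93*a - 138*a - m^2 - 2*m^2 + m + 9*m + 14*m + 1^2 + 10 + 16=90*a^3 - 37*a^2 - 240*a + m^2*(-2*a - 3) + m*(8*a^2 + 28*a + 24) + 27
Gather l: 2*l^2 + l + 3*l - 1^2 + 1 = 2*l^2 + 4*l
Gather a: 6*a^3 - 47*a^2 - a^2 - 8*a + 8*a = 6*a^3 - 48*a^2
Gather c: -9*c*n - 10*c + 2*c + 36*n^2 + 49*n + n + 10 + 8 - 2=c*(-9*n - 8) + 36*n^2 + 50*n + 16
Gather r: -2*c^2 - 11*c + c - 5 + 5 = -2*c^2 - 10*c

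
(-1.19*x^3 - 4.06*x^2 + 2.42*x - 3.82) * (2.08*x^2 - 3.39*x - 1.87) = -2.4752*x^5 - 4.4107*x^4 + 21.0223*x^3 - 8.5572*x^2 + 8.4244*x + 7.1434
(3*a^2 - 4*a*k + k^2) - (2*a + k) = 3*a^2 - 4*a*k - 2*a + k^2 - k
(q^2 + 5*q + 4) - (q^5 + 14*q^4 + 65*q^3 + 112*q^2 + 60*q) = -q^5 - 14*q^4 - 65*q^3 - 111*q^2 - 55*q + 4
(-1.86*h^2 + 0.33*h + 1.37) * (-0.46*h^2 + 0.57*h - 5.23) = 0.8556*h^4 - 1.212*h^3 + 9.2857*h^2 - 0.945*h - 7.1651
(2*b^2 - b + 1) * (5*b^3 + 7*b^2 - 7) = 10*b^5 + 9*b^4 - 2*b^3 - 7*b^2 + 7*b - 7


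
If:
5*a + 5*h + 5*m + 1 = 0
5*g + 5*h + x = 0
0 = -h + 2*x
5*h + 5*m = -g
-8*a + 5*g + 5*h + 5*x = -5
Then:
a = 35/188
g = 363/188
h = -165/94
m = 1287/940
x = -165/188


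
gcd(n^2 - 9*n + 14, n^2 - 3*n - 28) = n - 7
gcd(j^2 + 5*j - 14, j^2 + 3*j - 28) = j + 7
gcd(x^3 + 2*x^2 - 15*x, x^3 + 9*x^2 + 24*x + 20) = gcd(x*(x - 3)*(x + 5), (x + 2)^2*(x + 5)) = x + 5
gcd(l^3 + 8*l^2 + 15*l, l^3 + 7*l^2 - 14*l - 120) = l + 5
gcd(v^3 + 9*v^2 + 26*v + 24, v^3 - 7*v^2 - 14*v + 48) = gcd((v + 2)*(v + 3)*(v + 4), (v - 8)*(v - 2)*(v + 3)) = v + 3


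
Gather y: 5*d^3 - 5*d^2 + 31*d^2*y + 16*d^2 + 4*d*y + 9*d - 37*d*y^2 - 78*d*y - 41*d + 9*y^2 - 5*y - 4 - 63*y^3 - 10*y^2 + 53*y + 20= 5*d^3 + 11*d^2 - 32*d - 63*y^3 + y^2*(-37*d - 1) + y*(31*d^2 - 74*d + 48) + 16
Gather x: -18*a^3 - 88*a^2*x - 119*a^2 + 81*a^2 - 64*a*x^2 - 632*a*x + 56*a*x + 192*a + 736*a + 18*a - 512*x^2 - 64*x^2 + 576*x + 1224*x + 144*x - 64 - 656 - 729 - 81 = -18*a^3 - 38*a^2 + 946*a + x^2*(-64*a - 576) + x*(-88*a^2 - 576*a + 1944) - 1530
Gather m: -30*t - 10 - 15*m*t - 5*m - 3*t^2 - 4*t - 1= m*(-15*t - 5) - 3*t^2 - 34*t - 11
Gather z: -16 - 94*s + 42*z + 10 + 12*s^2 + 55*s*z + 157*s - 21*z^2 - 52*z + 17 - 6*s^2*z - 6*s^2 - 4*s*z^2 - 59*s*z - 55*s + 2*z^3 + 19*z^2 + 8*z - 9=6*s^2 + 8*s + 2*z^3 + z^2*(-4*s - 2) + z*(-6*s^2 - 4*s - 2) + 2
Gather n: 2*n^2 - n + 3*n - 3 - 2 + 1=2*n^2 + 2*n - 4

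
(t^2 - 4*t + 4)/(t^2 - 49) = (t^2 - 4*t + 4)/(t^2 - 49)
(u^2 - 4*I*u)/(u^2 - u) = (u - 4*I)/(u - 1)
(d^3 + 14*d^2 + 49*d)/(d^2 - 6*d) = (d^2 + 14*d + 49)/(d - 6)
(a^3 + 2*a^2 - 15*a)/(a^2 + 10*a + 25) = a*(a - 3)/(a + 5)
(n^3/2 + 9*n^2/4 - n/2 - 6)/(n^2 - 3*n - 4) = (-2*n^3 - 9*n^2 + 2*n + 24)/(4*(-n^2 + 3*n + 4))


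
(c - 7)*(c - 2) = c^2 - 9*c + 14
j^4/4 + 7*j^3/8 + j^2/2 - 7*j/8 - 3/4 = (j/4 + 1/2)*(j - 1)*(j + 1)*(j + 3/2)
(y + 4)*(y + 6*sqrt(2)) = y^2 + 4*y + 6*sqrt(2)*y + 24*sqrt(2)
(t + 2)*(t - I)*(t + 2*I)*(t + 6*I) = t^4 + 2*t^3 + 7*I*t^3 - 4*t^2 + 14*I*t^2 - 8*t + 12*I*t + 24*I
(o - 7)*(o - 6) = o^2 - 13*o + 42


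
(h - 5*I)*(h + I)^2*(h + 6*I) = h^4 + 3*I*h^3 + 27*h^2 + 59*I*h - 30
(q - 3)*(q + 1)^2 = q^3 - q^2 - 5*q - 3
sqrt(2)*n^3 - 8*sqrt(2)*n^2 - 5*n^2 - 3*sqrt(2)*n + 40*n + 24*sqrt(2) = (n - 8)*(n - 3*sqrt(2))*(sqrt(2)*n + 1)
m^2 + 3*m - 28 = (m - 4)*(m + 7)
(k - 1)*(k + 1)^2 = k^3 + k^2 - k - 1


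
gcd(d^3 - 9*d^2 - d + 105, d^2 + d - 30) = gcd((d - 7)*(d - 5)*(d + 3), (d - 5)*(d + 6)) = d - 5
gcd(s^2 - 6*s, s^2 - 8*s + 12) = s - 6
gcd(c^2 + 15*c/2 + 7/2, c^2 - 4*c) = 1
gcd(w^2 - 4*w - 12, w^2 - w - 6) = w + 2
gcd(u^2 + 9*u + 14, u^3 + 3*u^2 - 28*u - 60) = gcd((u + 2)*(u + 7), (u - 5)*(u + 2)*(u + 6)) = u + 2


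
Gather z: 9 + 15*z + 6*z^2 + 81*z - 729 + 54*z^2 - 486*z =60*z^2 - 390*z - 720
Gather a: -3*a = -3*a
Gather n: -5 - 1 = -6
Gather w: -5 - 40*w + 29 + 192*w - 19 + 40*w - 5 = 192*w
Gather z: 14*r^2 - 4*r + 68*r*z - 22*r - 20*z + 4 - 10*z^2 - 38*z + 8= 14*r^2 - 26*r - 10*z^2 + z*(68*r - 58) + 12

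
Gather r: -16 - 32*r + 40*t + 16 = -32*r + 40*t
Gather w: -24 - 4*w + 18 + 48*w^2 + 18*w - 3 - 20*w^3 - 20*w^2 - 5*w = -20*w^3 + 28*w^2 + 9*w - 9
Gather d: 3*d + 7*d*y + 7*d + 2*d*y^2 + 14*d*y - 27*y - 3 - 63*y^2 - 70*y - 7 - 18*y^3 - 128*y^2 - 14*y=d*(2*y^2 + 21*y + 10) - 18*y^3 - 191*y^2 - 111*y - 10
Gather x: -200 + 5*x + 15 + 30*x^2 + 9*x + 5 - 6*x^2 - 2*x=24*x^2 + 12*x - 180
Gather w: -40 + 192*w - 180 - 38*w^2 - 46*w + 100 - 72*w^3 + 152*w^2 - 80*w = -72*w^3 + 114*w^2 + 66*w - 120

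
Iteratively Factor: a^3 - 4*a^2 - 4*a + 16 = (a - 4)*(a^2 - 4) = (a - 4)*(a - 2)*(a + 2)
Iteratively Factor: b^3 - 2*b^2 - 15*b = (b + 3)*(b^2 - 5*b) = (b - 5)*(b + 3)*(b)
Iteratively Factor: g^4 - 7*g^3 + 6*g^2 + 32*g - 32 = (g - 4)*(g^3 - 3*g^2 - 6*g + 8) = (g - 4)*(g + 2)*(g^2 - 5*g + 4) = (g - 4)^2*(g + 2)*(g - 1)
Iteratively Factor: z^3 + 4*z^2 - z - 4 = (z + 1)*(z^2 + 3*z - 4) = (z - 1)*(z + 1)*(z + 4)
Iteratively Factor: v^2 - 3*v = (v)*(v - 3)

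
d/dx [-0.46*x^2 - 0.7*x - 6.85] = -0.92*x - 0.7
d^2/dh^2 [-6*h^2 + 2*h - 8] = -12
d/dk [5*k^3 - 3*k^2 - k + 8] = 15*k^2 - 6*k - 1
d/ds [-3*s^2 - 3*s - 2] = -6*s - 3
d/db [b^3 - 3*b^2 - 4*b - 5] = 3*b^2 - 6*b - 4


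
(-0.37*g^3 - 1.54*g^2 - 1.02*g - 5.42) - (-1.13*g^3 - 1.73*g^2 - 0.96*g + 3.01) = 0.76*g^3 + 0.19*g^2 - 0.0600000000000001*g - 8.43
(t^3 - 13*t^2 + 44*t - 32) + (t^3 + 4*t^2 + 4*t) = 2*t^3 - 9*t^2 + 48*t - 32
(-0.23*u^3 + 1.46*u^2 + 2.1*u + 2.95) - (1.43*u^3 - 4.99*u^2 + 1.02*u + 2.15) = -1.66*u^3 + 6.45*u^2 + 1.08*u + 0.8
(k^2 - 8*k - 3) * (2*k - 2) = 2*k^3 - 18*k^2 + 10*k + 6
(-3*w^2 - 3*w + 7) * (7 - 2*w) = 6*w^3 - 15*w^2 - 35*w + 49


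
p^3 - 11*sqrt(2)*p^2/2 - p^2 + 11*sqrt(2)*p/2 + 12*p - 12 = (p - 1)*(p - 4*sqrt(2))*(p - 3*sqrt(2)/2)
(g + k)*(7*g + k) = 7*g^2 + 8*g*k + k^2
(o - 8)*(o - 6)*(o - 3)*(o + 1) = o^4 - 16*o^3 + 73*o^2 - 54*o - 144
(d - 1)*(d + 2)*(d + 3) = d^3 + 4*d^2 + d - 6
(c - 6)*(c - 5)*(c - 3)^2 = c^4 - 17*c^3 + 105*c^2 - 279*c + 270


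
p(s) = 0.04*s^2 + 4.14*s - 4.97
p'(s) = 0.08*s + 4.14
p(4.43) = 14.16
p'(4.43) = 4.49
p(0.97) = -0.92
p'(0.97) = 4.22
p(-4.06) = -21.12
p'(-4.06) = 3.82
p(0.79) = -1.67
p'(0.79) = 4.20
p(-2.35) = -14.48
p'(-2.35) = 3.95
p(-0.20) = -5.80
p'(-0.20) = 4.12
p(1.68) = 2.10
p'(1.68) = 4.27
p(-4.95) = -24.48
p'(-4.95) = 3.74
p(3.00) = 7.81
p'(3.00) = 4.38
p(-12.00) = -48.89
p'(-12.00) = 3.18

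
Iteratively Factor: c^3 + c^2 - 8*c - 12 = (c - 3)*(c^2 + 4*c + 4) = (c - 3)*(c + 2)*(c + 2)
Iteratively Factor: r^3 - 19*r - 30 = (r + 2)*(r^2 - 2*r - 15) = (r + 2)*(r + 3)*(r - 5)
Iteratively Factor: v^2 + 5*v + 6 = (v + 3)*(v + 2)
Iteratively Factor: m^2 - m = (m)*(m - 1)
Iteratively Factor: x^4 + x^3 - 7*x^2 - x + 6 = (x - 1)*(x^3 + 2*x^2 - 5*x - 6) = (x - 2)*(x - 1)*(x^2 + 4*x + 3) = (x - 2)*(x - 1)*(x + 3)*(x + 1)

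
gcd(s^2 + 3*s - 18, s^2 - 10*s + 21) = s - 3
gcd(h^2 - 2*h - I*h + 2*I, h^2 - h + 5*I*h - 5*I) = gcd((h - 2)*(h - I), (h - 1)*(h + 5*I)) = 1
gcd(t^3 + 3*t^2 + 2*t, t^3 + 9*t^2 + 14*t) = t^2 + 2*t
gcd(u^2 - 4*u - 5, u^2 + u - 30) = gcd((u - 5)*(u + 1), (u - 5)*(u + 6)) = u - 5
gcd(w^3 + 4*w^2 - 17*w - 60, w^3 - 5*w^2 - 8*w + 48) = w^2 - w - 12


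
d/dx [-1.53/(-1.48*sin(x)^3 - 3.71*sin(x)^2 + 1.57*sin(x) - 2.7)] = (-6.7932*sin(x)^2 - 11.3526*sin(x) + 2.4021)*cos(x)/(1.48*sin(x)^3 + 3.71*sin(x)^2 - 1.57*sin(x) + 2.7)^2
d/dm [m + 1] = 1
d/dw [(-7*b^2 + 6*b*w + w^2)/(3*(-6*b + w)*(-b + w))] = -13*b/(108*b^2 - 36*b*w + 3*w^2)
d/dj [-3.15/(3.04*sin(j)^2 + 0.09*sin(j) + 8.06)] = (19.152*sin(j) + 0.2835)*cos(j)/(3.04*sin(j)^2 + 0.09*sin(j) + 8.06)^2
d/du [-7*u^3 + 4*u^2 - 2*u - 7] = -21*u^2 + 8*u - 2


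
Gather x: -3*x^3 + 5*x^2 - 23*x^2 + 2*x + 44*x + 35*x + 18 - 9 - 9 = -3*x^3 - 18*x^2 + 81*x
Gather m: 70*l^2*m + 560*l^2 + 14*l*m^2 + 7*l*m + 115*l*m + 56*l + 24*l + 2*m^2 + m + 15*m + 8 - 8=560*l^2 + 80*l + m^2*(14*l + 2) + m*(70*l^2 + 122*l + 16)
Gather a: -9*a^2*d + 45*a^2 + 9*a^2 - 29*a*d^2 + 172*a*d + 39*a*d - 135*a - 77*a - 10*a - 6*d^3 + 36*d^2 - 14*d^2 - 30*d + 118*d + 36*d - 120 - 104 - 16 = a^2*(54 - 9*d) + a*(-29*d^2 + 211*d - 222) - 6*d^3 + 22*d^2 + 124*d - 240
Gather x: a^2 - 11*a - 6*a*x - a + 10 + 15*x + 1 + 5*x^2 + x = a^2 - 12*a + 5*x^2 + x*(16 - 6*a) + 11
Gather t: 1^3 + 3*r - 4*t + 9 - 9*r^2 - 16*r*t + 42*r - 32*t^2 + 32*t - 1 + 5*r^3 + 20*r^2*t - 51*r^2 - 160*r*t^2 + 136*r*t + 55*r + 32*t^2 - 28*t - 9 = 5*r^3 - 60*r^2 - 160*r*t^2 + 100*r + t*(20*r^2 + 120*r)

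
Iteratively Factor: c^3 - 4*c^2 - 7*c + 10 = (c + 2)*(c^2 - 6*c + 5) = (c - 1)*(c + 2)*(c - 5)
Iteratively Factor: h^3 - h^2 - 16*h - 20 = (h - 5)*(h^2 + 4*h + 4) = (h - 5)*(h + 2)*(h + 2)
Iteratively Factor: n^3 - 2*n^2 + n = (n)*(n^2 - 2*n + 1) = n*(n - 1)*(n - 1)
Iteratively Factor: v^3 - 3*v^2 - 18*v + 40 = (v - 5)*(v^2 + 2*v - 8) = (v - 5)*(v - 2)*(v + 4)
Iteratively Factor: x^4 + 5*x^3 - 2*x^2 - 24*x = (x - 2)*(x^3 + 7*x^2 + 12*x) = (x - 2)*(x + 4)*(x^2 + 3*x) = (x - 2)*(x + 3)*(x + 4)*(x)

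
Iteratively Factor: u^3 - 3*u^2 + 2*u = (u - 1)*(u^2 - 2*u) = (u - 2)*(u - 1)*(u)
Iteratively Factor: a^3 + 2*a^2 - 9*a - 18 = (a + 2)*(a^2 - 9) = (a - 3)*(a + 2)*(a + 3)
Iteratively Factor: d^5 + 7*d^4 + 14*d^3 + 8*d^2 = (d)*(d^4 + 7*d^3 + 14*d^2 + 8*d) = d*(d + 1)*(d^3 + 6*d^2 + 8*d) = d*(d + 1)*(d + 2)*(d^2 + 4*d) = d*(d + 1)*(d + 2)*(d + 4)*(d)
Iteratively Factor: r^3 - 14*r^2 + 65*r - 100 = (r - 5)*(r^2 - 9*r + 20) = (r - 5)*(r - 4)*(r - 5)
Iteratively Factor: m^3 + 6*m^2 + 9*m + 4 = (m + 4)*(m^2 + 2*m + 1) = (m + 1)*(m + 4)*(m + 1)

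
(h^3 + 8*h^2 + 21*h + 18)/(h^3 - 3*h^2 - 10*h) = (h^2 + 6*h + 9)/(h*(h - 5))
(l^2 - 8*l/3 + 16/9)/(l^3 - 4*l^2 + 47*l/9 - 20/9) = (3*l - 4)/(3*l^2 - 8*l + 5)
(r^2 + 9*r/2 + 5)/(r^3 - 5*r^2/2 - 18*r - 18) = (2*r + 5)/(2*r^2 - 9*r - 18)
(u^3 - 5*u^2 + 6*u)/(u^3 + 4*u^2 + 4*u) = (u^2 - 5*u + 6)/(u^2 + 4*u + 4)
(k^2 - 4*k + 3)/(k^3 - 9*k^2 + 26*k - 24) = (k - 1)/(k^2 - 6*k + 8)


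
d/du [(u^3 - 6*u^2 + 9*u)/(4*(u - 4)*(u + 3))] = (u^4 - 2*u^3 - 39*u^2 + 144*u - 108)/(4*(u^4 - 2*u^3 - 23*u^2 + 24*u + 144))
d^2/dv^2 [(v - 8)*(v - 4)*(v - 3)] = 6*v - 30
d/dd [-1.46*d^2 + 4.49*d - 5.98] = 4.49 - 2.92*d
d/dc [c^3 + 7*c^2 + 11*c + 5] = 3*c^2 + 14*c + 11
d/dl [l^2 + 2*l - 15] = 2*l + 2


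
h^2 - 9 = (h - 3)*(h + 3)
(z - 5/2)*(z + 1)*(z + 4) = z^3 + 5*z^2/2 - 17*z/2 - 10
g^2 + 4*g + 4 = (g + 2)^2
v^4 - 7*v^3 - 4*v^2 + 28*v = v*(v - 7)*(v - 2)*(v + 2)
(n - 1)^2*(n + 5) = n^3 + 3*n^2 - 9*n + 5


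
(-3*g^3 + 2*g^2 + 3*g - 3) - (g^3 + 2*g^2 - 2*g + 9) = -4*g^3 + 5*g - 12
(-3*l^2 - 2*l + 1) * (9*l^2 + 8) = -27*l^4 - 18*l^3 - 15*l^2 - 16*l + 8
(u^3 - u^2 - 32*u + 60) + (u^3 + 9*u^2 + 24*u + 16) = 2*u^3 + 8*u^2 - 8*u + 76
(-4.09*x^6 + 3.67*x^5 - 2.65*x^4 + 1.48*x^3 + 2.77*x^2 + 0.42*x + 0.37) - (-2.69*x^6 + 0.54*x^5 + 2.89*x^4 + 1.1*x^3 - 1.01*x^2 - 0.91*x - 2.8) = -1.4*x^6 + 3.13*x^5 - 5.54*x^4 + 0.38*x^3 + 3.78*x^2 + 1.33*x + 3.17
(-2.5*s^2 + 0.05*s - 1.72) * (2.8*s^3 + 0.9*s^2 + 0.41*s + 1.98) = -7.0*s^5 - 2.11*s^4 - 5.796*s^3 - 6.4775*s^2 - 0.6062*s - 3.4056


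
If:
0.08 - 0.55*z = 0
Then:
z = 0.15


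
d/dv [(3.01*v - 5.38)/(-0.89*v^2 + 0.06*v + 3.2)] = (2.6789*v^2 - 9.5764*v + 9.9548)/(0.7921*v^4 - 0.1068*v^3 - 5.6924*v^2 + 0.384*v + 10.24)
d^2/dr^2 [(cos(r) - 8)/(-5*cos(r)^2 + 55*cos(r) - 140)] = (9*(1 - cos(2*r))^2*cos(r)/4 - 21*(1 - cos(2*r))^2/4 - 1970*cos(r) + 121*cos(2*r) + 51*cos(3*r)/2 - cos(5*r)/2 + 1014)/(5*(cos(r) - 7)^3*(cos(r) - 4)^3)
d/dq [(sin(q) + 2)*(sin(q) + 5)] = (2*sin(q) + 7)*cos(q)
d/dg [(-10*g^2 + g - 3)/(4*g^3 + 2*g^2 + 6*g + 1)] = (40*g^4 - 8*g^3 - 26*g^2 - 8*g + 19)/(16*g^6 + 16*g^5 + 52*g^4 + 32*g^3 + 40*g^2 + 12*g + 1)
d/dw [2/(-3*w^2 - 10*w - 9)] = 4*(3*w + 5)/(3*w^2 + 10*w + 9)^2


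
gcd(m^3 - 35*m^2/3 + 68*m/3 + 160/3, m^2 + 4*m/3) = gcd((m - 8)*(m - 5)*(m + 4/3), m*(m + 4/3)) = m + 4/3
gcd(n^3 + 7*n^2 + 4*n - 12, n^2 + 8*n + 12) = n^2 + 8*n + 12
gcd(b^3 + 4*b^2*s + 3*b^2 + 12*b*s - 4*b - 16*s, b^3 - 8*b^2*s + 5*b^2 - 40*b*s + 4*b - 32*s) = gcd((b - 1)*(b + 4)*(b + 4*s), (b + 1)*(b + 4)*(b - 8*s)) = b + 4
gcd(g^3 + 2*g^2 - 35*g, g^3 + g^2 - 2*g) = g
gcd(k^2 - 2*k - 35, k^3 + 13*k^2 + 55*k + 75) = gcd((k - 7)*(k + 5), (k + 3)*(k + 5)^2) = k + 5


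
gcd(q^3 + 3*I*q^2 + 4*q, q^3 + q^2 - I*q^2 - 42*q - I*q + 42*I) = q - I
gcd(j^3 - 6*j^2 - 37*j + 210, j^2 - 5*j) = j - 5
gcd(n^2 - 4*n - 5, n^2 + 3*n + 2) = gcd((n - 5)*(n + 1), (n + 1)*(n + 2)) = n + 1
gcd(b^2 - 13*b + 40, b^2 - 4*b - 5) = b - 5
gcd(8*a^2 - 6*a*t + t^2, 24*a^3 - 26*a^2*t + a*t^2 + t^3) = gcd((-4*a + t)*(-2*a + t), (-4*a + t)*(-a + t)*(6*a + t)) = -4*a + t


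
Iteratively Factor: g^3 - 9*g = (g)*(g^2 - 9) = g*(g + 3)*(g - 3)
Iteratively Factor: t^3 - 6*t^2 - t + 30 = (t - 3)*(t^2 - 3*t - 10) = (t - 5)*(t - 3)*(t + 2)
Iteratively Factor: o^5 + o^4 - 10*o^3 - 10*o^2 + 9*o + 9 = (o + 3)*(o^4 - 2*o^3 - 4*o^2 + 2*o + 3) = (o - 3)*(o + 3)*(o^3 + o^2 - o - 1) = (o - 3)*(o - 1)*(o + 3)*(o^2 + 2*o + 1) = (o - 3)*(o - 1)*(o + 1)*(o + 3)*(o + 1)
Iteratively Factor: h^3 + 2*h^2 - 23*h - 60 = (h - 5)*(h^2 + 7*h + 12) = (h - 5)*(h + 3)*(h + 4)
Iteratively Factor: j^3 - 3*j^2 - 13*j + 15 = (j + 3)*(j^2 - 6*j + 5) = (j - 1)*(j + 3)*(j - 5)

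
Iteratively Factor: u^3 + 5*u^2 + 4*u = (u + 4)*(u^2 + u) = (u + 1)*(u + 4)*(u)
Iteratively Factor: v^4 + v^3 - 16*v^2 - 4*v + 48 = (v - 3)*(v^3 + 4*v^2 - 4*v - 16) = (v - 3)*(v + 2)*(v^2 + 2*v - 8) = (v - 3)*(v - 2)*(v + 2)*(v + 4)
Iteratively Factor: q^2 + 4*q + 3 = (q + 3)*(q + 1)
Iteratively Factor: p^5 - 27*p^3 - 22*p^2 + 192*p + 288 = (p - 4)*(p^4 + 4*p^3 - 11*p^2 - 66*p - 72) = (p - 4)^2*(p^3 + 8*p^2 + 21*p + 18) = (p - 4)^2*(p + 3)*(p^2 + 5*p + 6) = (p - 4)^2*(p + 3)^2*(p + 2)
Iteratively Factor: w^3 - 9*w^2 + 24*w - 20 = (w - 2)*(w^2 - 7*w + 10) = (w - 5)*(w - 2)*(w - 2)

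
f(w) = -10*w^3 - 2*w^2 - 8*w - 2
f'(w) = -30*w^2 - 4*w - 8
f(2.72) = -239.79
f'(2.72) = -240.83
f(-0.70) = 6.05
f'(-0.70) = -19.90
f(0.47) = -7.24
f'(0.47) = -16.51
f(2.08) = -117.28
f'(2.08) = -146.11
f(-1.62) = 48.23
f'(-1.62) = -80.25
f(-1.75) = 59.47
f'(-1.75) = -92.88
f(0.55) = -8.67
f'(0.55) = -19.28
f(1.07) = -25.10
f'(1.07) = -46.63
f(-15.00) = 33418.00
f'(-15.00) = -6698.00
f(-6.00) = 2134.00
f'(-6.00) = -1064.00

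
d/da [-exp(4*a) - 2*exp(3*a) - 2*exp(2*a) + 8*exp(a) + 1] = (-4*exp(3*a) - 6*exp(2*a) - 4*exp(a) + 8)*exp(a)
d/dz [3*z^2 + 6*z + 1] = 6*z + 6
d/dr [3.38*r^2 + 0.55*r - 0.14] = 6.76*r + 0.55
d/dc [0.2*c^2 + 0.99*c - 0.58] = 0.4*c + 0.99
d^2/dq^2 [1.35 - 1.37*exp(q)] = -1.37*exp(q)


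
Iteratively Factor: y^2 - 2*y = (y)*(y - 2)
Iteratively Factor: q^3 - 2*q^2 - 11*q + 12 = (q - 1)*(q^2 - q - 12) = (q - 4)*(q - 1)*(q + 3)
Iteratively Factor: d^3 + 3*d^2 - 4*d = (d + 4)*(d^2 - d) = d*(d + 4)*(d - 1)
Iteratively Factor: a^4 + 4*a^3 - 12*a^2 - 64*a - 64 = (a - 4)*(a^3 + 8*a^2 + 20*a + 16) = (a - 4)*(a + 2)*(a^2 + 6*a + 8) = (a - 4)*(a + 2)^2*(a + 4)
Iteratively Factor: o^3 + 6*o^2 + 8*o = (o + 2)*(o^2 + 4*o) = o*(o + 2)*(o + 4)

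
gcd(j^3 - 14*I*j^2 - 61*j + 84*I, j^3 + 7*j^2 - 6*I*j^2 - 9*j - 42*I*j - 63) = j - 3*I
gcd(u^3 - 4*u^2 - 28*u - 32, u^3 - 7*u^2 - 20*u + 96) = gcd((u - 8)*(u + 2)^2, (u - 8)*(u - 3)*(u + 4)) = u - 8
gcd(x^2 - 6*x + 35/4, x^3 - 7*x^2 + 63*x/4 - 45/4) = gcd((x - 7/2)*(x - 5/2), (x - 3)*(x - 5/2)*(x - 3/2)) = x - 5/2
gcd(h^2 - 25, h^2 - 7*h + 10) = h - 5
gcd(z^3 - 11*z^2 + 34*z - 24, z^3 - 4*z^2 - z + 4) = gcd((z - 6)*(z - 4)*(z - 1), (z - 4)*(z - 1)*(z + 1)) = z^2 - 5*z + 4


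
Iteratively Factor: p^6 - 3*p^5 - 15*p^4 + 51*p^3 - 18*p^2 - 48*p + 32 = (p + 4)*(p^5 - 7*p^4 + 13*p^3 - p^2 - 14*p + 8) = (p + 1)*(p + 4)*(p^4 - 8*p^3 + 21*p^2 - 22*p + 8) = (p - 1)*(p + 1)*(p + 4)*(p^3 - 7*p^2 + 14*p - 8) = (p - 1)^2*(p + 1)*(p + 4)*(p^2 - 6*p + 8) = (p - 2)*(p - 1)^2*(p + 1)*(p + 4)*(p - 4)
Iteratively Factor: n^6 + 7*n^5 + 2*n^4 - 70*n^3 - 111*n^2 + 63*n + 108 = (n + 4)*(n^5 + 3*n^4 - 10*n^3 - 30*n^2 + 9*n + 27) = (n + 1)*(n + 4)*(n^4 + 2*n^3 - 12*n^2 - 18*n + 27) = (n + 1)*(n + 3)*(n + 4)*(n^3 - n^2 - 9*n + 9) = (n + 1)*(n + 3)^2*(n + 4)*(n^2 - 4*n + 3) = (n - 1)*(n + 1)*(n + 3)^2*(n + 4)*(n - 3)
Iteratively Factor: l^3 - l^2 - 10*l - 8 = (l + 1)*(l^2 - 2*l - 8) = (l - 4)*(l + 1)*(l + 2)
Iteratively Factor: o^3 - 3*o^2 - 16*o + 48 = (o + 4)*(o^2 - 7*o + 12) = (o - 4)*(o + 4)*(o - 3)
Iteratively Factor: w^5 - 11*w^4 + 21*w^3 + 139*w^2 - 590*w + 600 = (w - 3)*(w^4 - 8*w^3 - 3*w^2 + 130*w - 200) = (w - 5)*(w - 3)*(w^3 - 3*w^2 - 18*w + 40) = (w - 5)^2*(w - 3)*(w^2 + 2*w - 8) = (w - 5)^2*(w - 3)*(w + 4)*(w - 2)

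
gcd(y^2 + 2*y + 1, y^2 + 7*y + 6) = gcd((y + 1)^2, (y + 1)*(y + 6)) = y + 1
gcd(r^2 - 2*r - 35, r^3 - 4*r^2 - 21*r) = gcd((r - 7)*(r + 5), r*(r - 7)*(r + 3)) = r - 7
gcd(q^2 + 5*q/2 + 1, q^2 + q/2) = q + 1/2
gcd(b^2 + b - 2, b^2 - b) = b - 1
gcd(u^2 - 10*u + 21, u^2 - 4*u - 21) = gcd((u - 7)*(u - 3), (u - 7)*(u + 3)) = u - 7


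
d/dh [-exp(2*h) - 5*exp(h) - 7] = (-2*exp(h) - 5)*exp(h)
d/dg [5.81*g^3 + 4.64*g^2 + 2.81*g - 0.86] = 17.43*g^2 + 9.28*g + 2.81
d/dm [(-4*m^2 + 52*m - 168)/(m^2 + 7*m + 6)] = 16*(-5*m^2 + 18*m + 93)/(m^4 + 14*m^3 + 61*m^2 + 84*m + 36)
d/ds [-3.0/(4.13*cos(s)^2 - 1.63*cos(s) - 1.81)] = (4.89 - 24.78*cos(s))*sin(s)/(-4.13*cos(s)^2 + 1.63*cos(s) + 1.81)^2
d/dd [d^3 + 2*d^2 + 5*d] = 3*d^2 + 4*d + 5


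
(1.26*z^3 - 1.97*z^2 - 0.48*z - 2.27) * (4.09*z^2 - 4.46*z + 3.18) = 5.1534*z^5 - 13.6769*z^4 + 10.8298*z^3 - 13.4081*z^2 + 8.5978*z - 7.2186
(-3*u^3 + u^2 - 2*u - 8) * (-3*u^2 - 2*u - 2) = 9*u^5 + 3*u^4 + 10*u^3 + 26*u^2 + 20*u + 16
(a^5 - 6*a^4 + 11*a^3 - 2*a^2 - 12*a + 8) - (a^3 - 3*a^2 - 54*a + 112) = a^5 - 6*a^4 + 10*a^3 + a^2 + 42*a - 104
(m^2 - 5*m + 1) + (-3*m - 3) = m^2 - 8*m - 2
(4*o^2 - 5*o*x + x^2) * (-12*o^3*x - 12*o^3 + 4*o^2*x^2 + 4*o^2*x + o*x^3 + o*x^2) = -48*o^5*x - 48*o^5 + 76*o^4*x^2 + 76*o^4*x - 28*o^3*x^3 - 28*o^3*x^2 - o^2*x^4 - o^2*x^3 + o*x^5 + o*x^4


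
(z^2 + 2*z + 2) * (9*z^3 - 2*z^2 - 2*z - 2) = 9*z^5 + 16*z^4 + 12*z^3 - 10*z^2 - 8*z - 4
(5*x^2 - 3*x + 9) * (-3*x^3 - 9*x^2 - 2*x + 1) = -15*x^5 - 36*x^4 - 10*x^3 - 70*x^2 - 21*x + 9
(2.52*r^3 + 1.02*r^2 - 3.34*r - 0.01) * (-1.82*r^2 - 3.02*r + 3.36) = -4.5864*r^5 - 9.4668*r^4 + 11.4656*r^3 + 13.5322*r^2 - 11.1922*r - 0.0336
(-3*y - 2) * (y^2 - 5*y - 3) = -3*y^3 + 13*y^2 + 19*y + 6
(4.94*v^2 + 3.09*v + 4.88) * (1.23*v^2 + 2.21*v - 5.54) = 6.0762*v^4 + 14.7181*v^3 - 14.5363*v^2 - 6.3338*v - 27.0352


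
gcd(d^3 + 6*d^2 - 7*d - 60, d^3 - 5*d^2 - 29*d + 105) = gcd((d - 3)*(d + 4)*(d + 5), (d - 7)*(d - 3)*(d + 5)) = d^2 + 2*d - 15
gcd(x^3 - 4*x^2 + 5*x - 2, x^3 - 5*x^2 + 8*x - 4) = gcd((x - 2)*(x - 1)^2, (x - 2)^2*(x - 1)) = x^2 - 3*x + 2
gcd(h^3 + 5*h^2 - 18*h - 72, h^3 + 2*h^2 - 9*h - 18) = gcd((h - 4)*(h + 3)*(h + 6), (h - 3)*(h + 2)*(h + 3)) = h + 3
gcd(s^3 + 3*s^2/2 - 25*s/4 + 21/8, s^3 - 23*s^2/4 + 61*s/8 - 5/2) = s - 1/2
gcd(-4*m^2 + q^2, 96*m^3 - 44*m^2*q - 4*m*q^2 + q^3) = -2*m + q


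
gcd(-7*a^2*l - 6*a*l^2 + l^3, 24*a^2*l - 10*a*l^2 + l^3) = l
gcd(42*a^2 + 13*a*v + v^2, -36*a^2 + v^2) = 6*a + v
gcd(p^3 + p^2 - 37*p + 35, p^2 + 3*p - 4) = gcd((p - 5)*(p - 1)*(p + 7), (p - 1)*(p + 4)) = p - 1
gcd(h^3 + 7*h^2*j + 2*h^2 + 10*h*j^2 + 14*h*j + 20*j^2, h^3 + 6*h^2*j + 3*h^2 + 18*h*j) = 1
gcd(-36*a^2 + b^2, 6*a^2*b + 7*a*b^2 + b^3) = 6*a + b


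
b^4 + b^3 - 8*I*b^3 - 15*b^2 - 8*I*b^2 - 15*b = b*(b + 1)*(b - 5*I)*(b - 3*I)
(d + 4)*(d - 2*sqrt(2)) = d^2 - 2*sqrt(2)*d + 4*d - 8*sqrt(2)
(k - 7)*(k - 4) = k^2 - 11*k + 28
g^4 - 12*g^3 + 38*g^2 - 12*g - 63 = (g - 7)*(g - 3)^2*(g + 1)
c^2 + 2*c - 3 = (c - 1)*(c + 3)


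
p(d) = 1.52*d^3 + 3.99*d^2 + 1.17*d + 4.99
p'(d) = 4.56*d^2 + 7.98*d + 1.17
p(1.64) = 24.34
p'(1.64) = 26.52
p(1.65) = 24.61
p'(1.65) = 26.75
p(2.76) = 70.57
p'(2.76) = 57.93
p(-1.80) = 6.95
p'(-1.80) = 1.58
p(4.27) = 201.07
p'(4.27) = 118.39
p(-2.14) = 5.86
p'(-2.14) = 4.98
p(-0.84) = 5.92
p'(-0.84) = -2.32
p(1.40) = 18.62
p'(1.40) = 21.28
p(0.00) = 4.99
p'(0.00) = 1.17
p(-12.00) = -2061.05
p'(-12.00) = 562.05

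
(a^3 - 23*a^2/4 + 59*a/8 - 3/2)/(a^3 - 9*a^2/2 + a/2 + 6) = (a - 1/4)/(a + 1)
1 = 1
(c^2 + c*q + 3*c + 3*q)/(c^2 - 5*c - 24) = (c + q)/(c - 8)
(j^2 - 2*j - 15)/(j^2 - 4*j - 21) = (j - 5)/(j - 7)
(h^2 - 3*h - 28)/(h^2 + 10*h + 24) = (h - 7)/(h + 6)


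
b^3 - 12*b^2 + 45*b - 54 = (b - 6)*(b - 3)^2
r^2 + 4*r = r*(r + 4)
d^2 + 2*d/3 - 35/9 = (d - 5/3)*(d + 7/3)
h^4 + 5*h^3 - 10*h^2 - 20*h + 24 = (h - 2)*(h - 1)*(h + 2)*(h + 6)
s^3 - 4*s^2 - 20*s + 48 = (s - 6)*(s - 2)*(s + 4)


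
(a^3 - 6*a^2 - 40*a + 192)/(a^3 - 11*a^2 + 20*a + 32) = (a + 6)/(a + 1)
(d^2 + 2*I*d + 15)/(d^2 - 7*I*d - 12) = (d + 5*I)/(d - 4*I)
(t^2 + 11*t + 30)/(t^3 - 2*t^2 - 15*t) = (t^2 + 11*t + 30)/(t*(t^2 - 2*t - 15))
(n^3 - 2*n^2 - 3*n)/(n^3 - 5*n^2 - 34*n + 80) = n*(n^2 - 2*n - 3)/(n^3 - 5*n^2 - 34*n + 80)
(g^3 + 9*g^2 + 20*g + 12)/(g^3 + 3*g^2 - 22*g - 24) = (g + 2)/(g - 4)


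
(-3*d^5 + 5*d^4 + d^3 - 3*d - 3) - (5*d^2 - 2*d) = -3*d^5 + 5*d^4 + d^3 - 5*d^2 - d - 3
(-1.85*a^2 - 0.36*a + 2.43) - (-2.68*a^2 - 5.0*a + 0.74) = 0.83*a^2 + 4.64*a + 1.69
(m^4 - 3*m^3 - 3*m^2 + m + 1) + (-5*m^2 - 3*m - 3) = m^4 - 3*m^3 - 8*m^2 - 2*m - 2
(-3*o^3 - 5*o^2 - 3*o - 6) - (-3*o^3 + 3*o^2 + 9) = -8*o^2 - 3*o - 15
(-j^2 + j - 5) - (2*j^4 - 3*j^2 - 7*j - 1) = -2*j^4 + 2*j^2 + 8*j - 4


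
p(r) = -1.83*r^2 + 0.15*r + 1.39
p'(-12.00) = 44.07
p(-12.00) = -263.93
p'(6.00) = -21.81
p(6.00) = -63.59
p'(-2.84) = 10.54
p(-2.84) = -13.80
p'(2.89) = -10.43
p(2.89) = -13.46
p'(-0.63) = 2.46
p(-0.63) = 0.57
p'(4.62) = -16.76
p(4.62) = -36.98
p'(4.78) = -17.34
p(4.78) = -39.71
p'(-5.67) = 20.90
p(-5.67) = -58.29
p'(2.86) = -10.32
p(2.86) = -13.15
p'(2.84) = -10.24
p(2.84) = -12.94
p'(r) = 0.15 - 3.66*r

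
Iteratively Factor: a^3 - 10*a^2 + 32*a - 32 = (a - 2)*(a^2 - 8*a + 16) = (a - 4)*(a - 2)*(a - 4)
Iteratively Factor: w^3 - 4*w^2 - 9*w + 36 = (w - 4)*(w^2 - 9) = (w - 4)*(w - 3)*(w + 3)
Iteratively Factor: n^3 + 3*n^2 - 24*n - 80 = (n + 4)*(n^2 - n - 20) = (n + 4)^2*(n - 5)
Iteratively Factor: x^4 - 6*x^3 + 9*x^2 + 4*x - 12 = (x + 1)*(x^3 - 7*x^2 + 16*x - 12) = (x - 2)*(x + 1)*(x^2 - 5*x + 6) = (x - 2)^2*(x + 1)*(x - 3)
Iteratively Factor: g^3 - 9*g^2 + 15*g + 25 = (g - 5)*(g^2 - 4*g - 5) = (g - 5)^2*(g + 1)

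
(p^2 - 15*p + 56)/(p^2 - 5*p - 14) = (p - 8)/(p + 2)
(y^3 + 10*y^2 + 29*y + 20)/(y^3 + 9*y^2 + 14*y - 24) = (y^2 + 6*y + 5)/(y^2 + 5*y - 6)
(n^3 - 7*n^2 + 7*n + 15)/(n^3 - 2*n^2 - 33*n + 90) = (n + 1)/(n + 6)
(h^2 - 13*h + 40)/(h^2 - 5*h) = (h - 8)/h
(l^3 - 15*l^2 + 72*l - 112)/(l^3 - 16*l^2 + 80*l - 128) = (l - 7)/(l - 8)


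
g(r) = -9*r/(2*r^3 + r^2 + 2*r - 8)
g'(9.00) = 0.01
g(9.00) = -0.05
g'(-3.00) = -0.24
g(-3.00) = -0.46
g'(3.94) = 0.13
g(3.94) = -0.26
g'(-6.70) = -0.03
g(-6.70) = -0.10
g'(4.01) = 0.12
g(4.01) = -0.25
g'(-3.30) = -0.20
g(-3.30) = -0.39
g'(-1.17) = 0.18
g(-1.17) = -0.86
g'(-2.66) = -0.28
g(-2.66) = -0.55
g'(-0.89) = 0.50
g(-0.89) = -0.77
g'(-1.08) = 0.28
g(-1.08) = -0.84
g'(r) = -9*r*(-6*r^2 - 2*r - 2)/(2*r^3 + r^2 + 2*r - 8)^2 - 9/(2*r^3 + r^2 + 2*r - 8)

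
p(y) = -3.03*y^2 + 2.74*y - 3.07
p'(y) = 2.74 - 6.06*y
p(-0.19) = -3.70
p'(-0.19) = 3.89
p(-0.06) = -3.25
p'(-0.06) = 3.10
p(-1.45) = -13.41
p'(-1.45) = 11.53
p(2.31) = -12.91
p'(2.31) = -11.26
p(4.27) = -46.62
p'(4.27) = -23.14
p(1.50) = -5.78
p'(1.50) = -6.35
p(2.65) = -17.09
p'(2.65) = -13.32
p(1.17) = -4.01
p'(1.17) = -4.35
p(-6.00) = -128.59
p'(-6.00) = 39.10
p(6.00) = -95.71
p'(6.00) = -33.62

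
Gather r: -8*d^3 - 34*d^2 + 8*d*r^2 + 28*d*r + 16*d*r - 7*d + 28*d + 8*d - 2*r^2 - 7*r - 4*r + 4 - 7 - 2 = -8*d^3 - 34*d^2 + 29*d + r^2*(8*d - 2) + r*(44*d - 11) - 5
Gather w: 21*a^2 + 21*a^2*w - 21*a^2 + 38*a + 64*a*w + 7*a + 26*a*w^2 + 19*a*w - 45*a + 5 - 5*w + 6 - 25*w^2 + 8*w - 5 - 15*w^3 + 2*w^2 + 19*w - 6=-15*w^3 + w^2*(26*a - 23) + w*(21*a^2 + 83*a + 22)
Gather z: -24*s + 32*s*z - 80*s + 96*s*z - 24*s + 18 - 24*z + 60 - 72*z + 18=-128*s + z*(128*s - 96) + 96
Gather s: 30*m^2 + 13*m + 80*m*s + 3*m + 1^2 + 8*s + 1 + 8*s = 30*m^2 + 16*m + s*(80*m + 16) + 2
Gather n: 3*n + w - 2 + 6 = 3*n + w + 4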